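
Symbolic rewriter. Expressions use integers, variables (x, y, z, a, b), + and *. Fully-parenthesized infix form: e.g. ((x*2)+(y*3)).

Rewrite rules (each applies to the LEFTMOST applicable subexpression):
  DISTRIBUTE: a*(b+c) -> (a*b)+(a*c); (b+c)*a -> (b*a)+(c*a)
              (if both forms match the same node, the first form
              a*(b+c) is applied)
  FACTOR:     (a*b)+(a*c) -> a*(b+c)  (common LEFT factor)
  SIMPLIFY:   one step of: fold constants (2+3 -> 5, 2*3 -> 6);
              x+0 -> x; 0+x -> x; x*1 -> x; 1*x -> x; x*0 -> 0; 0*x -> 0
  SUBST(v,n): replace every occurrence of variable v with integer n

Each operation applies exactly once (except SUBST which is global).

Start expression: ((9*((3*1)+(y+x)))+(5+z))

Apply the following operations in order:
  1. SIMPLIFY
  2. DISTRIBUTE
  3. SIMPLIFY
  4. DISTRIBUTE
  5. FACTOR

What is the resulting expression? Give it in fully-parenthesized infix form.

Start: ((9*((3*1)+(y+x)))+(5+z))
Apply SIMPLIFY at LRL (target: (3*1)): ((9*((3*1)+(y+x)))+(5+z)) -> ((9*(3+(y+x)))+(5+z))
Apply DISTRIBUTE at L (target: (9*(3+(y+x)))): ((9*(3+(y+x)))+(5+z)) -> (((9*3)+(9*(y+x)))+(5+z))
Apply SIMPLIFY at LL (target: (9*3)): (((9*3)+(9*(y+x)))+(5+z)) -> ((27+(9*(y+x)))+(5+z))
Apply DISTRIBUTE at LR (target: (9*(y+x))): ((27+(9*(y+x)))+(5+z)) -> ((27+((9*y)+(9*x)))+(5+z))
Apply FACTOR at LR (target: ((9*y)+(9*x))): ((27+((9*y)+(9*x)))+(5+z)) -> ((27+(9*(y+x)))+(5+z))

Answer: ((27+(9*(y+x)))+(5+z))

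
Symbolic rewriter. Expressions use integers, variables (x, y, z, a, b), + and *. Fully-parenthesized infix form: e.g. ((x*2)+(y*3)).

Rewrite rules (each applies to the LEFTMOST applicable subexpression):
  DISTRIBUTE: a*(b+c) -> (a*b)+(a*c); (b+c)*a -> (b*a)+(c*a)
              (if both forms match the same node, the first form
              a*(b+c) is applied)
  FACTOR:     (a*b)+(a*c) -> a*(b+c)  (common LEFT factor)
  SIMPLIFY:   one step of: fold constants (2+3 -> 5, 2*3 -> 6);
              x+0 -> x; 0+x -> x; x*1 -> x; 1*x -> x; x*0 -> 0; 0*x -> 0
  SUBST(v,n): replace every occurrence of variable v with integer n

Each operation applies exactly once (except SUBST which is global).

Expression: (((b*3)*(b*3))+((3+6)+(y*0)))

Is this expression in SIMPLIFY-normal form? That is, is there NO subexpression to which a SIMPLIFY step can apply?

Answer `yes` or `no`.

Answer: no

Derivation:
Expression: (((b*3)*(b*3))+((3+6)+(y*0)))
Scanning for simplifiable subexpressions (pre-order)...
  at root: (((b*3)*(b*3))+((3+6)+(y*0))) (not simplifiable)
  at L: ((b*3)*(b*3)) (not simplifiable)
  at LL: (b*3) (not simplifiable)
  at LR: (b*3) (not simplifiable)
  at R: ((3+6)+(y*0)) (not simplifiable)
  at RL: (3+6) (SIMPLIFIABLE)
  at RR: (y*0) (SIMPLIFIABLE)
Found simplifiable subexpr at path RL: (3+6)
One SIMPLIFY step would give: (((b*3)*(b*3))+(9+(y*0)))
-> NOT in normal form.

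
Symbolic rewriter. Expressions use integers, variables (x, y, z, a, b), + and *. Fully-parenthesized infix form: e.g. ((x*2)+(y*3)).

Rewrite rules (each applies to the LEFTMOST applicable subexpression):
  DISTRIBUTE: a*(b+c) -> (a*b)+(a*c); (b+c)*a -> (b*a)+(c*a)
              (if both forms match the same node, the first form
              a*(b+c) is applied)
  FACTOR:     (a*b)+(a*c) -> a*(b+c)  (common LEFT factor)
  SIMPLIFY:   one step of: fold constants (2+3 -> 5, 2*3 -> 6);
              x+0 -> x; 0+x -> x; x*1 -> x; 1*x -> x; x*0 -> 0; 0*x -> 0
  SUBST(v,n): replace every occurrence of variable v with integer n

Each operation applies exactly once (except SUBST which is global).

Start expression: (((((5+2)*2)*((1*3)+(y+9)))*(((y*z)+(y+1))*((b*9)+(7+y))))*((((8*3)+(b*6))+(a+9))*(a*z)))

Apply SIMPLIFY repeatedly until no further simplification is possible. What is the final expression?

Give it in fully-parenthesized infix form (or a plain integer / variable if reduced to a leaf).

Answer: (((14*(3+(y+9)))*(((y*z)+(y+1))*((b*9)+(7+y))))*(((24+(b*6))+(a+9))*(a*z)))

Derivation:
Start: (((((5+2)*2)*((1*3)+(y+9)))*(((y*z)+(y+1))*((b*9)+(7+y))))*((((8*3)+(b*6))+(a+9))*(a*z)))
Step 1: at LLLL: (5+2) -> 7; overall: (((((5+2)*2)*((1*3)+(y+9)))*(((y*z)+(y+1))*((b*9)+(7+y))))*((((8*3)+(b*6))+(a+9))*(a*z))) -> ((((7*2)*((1*3)+(y+9)))*(((y*z)+(y+1))*((b*9)+(7+y))))*((((8*3)+(b*6))+(a+9))*(a*z)))
Step 2: at LLL: (7*2) -> 14; overall: ((((7*2)*((1*3)+(y+9)))*(((y*z)+(y+1))*((b*9)+(7+y))))*((((8*3)+(b*6))+(a+9))*(a*z))) -> (((14*((1*3)+(y+9)))*(((y*z)+(y+1))*((b*9)+(7+y))))*((((8*3)+(b*6))+(a+9))*(a*z)))
Step 3: at LLRL: (1*3) -> 3; overall: (((14*((1*3)+(y+9)))*(((y*z)+(y+1))*((b*9)+(7+y))))*((((8*3)+(b*6))+(a+9))*(a*z))) -> (((14*(3+(y+9)))*(((y*z)+(y+1))*((b*9)+(7+y))))*((((8*3)+(b*6))+(a+9))*(a*z)))
Step 4: at RLLL: (8*3) -> 24; overall: (((14*(3+(y+9)))*(((y*z)+(y+1))*((b*9)+(7+y))))*((((8*3)+(b*6))+(a+9))*(a*z))) -> (((14*(3+(y+9)))*(((y*z)+(y+1))*((b*9)+(7+y))))*(((24+(b*6))+(a+9))*(a*z)))
Fixed point: (((14*(3+(y+9)))*(((y*z)+(y+1))*((b*9)+(7+y))))*(((24+(b*6))+(a+9))*(a*z)))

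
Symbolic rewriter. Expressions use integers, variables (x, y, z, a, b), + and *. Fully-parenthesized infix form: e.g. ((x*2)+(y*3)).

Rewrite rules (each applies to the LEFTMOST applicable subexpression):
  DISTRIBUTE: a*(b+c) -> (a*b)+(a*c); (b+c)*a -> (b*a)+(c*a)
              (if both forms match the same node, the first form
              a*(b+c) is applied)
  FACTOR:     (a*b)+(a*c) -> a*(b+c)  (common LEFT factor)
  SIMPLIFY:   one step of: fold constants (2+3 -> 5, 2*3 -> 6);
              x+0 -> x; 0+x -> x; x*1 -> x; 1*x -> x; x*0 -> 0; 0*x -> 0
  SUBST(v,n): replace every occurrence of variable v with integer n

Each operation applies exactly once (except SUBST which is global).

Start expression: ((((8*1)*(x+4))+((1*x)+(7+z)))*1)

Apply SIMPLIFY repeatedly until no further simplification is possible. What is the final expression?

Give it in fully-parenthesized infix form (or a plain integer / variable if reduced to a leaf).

Answer: ((8*(x+4))+(x+(7+z)))

Derivation:
Start: ((((8*1)*(x+4))+((1*x)+(7+z)))*1)
Step 1: at root: ((((8*1)*(x+4))+((1*x)+(7+z)))*1) -> (((8*1)*(x+4))+((1*x)+(7+z))); overall: ((((8*1)*(x+4))+((1*x)+(7+z)))*1) -> (((8*1)*(x+4))+((1*x)+(7+z)))
Step 2: at LL: (8*1) -> 8; overall: (((8*1)*(x+4))+((1*x)+(7+z))) -> ((8*(x+4))+((1*x)+(7+z)))
Step 3: at RL: (1*x) -> x; overall: ((8*(x+4))+((1*x)+(7+z))) -> ((8*(x+4))+(x+(7+z)))
Fixed point: ((8*(x+4))+(x+(7+z)))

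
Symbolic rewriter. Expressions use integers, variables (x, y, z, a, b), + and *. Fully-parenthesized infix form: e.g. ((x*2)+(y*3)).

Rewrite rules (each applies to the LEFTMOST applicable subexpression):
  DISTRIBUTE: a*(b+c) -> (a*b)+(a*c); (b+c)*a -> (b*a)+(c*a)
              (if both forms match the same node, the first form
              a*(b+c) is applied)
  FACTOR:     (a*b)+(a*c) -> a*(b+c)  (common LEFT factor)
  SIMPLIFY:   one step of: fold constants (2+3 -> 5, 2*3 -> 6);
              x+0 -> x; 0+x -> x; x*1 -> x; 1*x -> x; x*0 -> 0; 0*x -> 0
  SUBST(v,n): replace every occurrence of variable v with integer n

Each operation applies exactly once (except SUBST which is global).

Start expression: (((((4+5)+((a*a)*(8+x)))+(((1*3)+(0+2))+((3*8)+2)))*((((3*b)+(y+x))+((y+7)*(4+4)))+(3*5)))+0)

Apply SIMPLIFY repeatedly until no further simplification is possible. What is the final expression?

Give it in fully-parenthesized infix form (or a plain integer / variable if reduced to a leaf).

Start: (((((4+5)+((a*a)*(8+x)))+(((1*3)+(0+2))+((3*8)+2)))*((((3*b)+(y+x))+((y+7)*(4+4)))+(3*5)))+0)
Step 1: at root: (((((4+5)+((a*a)*(8+x)))+(((1*3)+(0+2))+((3*8)+2)))*((((3*b)+(y+x))+((y+7)*(4+4)))+(3*5)))+0) -> ((((4+5)+((a*a)*(8+x)))+(((1*3)+(0+2))+((3*8)+2)))*((((3*b)+(y+x))+((y+7)*(4+4)))+(3*5))); overall: (((((4+5)+((a*a)*(8+x)))+(((1*3)+(0+2))+((3*8)+2)))*((((3*b)+(y+x))+((y+7)*(4+4)))+(3*5)))+0) -> ((((4+5)+((a*a)*(8+x)))+(((1*3)+(0+2))+((3*8)+2)))*((((3*b)+(y+x))+((y+7)*(4+4)))+(3*5)))
Step 2: at LLL: (4+5) -> 9; overall: ((((4+5)+((a*a)*(8+x)))+(((1*3)+(0+2))+((3*8)+2)))*((((3*b)+(y+x))+((y+7)*(4+4)))+(3*5))) -> (((9+((a*a)*(8+x)))+(((1*3)+(0+2))+((3*8)+2)))*((((3*b)+(y+x))+((y+7)*(4+4)))+(3*5)))
Step 3: at LRLL: (1*3) -> 3; overall: (((9+((a*a)*(8+x)))+(((1*3)+(0+2))+((3*8)+2)))*((((3*b)+(y+x))+((y+7)*(4+4)))+(3*5))) -> (((9+((a*a)*(8+x)))+((3+(0+2))+((3*8)+2)))*((((3*b)+(y+x))+((y+7)*(4+4)))+(3*5)))
Step 4: at LRLR: (0+2) -> 2; overall: (((9+((a*a)*(8+x)))+((3+(0+2))+((3*8)+2)))*((((3*b)+(y+x))+((y+7)*(4+4)))+(3*5))) -> (((9+((a*a)*(8+x)))+((3+2)+((3*8)+2)))*((((3*b)+(y+x))+((y+7)*(4+4)))+(3*5)))
Step 5: at LRL: (3+2) -> 5; overall: (((9+((a*a)*(8+x)))+((3+2)+((3*8)+2)))*((((3*b)+(y+x))+((y+7)*(4+4)))+(3*5))) -> (((9+((a*a)*(8+x)))+(5+((3*8)+2)))*((((3*b)+(y+x))+((y+7)*(4+4)))+(3*5)))
Step 6: at LRRL: (3*8) -> 24; overall: (((9+((a*a)*(8+x)))+(5+((3*8)+2)))*((((3*b)+(y+x))+((y+7)*(4+4)))+(3*5))) -> (((9+((a*a)*(8+x)))+(5+(24+2)))*((((3*b)+(y+x))+((y+7)*(4+4)))+(3*5)))
Step 7: at LRR: (24+2) -> 26; overall: (((9+((a*a)*(8+x)))+(5+(24+2)))*((((3*b)+(y+x))+((y+7)*(4+4)))+(3*5))) -> (((9+((a*a)*(8+x)))+(5+26))*((((3*b)+(y+x))+((y+7)*(4+4)))+(3*5)))
Step 8: at LR: (5+26) -> 31; overall: (((9+((a*a)*(8+x)))+(5+26))*((((3*b)+(y+x))+((y+7)*(4+4)))+(3*5))) -> (((9+((a*a)*(8+x)))+31)*((((3*b)+(y+x))+((y+7)*(4+4)))+(3*5)))
Step 9: at RLRR: (4+4) -> 8; overall: (((9+((a*a)*(8+x)))+31)*((((3*b)+(y+x))+((y+7)*(4+4)))+(3*5))) -> (((9+((a*a)*(8+x)))+31)*((((3*b)+(y+x))+((y+7)*8))+(3*5)))
Step 10: at RR: (3*5) -> 15; overall: (((9+((a*a)*(8+x)))+31)*((((3*b)+(y+x))+((y+7)*8))+(3*5))) -> (((9+((a*a)*(8+x)))+31)*((((3*b)+(y+x))+((y+7)*8))+15))
Fixed point: (((9+((a*a)*(8+x)))+31)*((((3*b)+(y+x))+((y+7)*8))+15))

Answer: (((9+((a*a)*(8+x)))+31)*((((3*b)+(y+x))+((y+7)*8))+15))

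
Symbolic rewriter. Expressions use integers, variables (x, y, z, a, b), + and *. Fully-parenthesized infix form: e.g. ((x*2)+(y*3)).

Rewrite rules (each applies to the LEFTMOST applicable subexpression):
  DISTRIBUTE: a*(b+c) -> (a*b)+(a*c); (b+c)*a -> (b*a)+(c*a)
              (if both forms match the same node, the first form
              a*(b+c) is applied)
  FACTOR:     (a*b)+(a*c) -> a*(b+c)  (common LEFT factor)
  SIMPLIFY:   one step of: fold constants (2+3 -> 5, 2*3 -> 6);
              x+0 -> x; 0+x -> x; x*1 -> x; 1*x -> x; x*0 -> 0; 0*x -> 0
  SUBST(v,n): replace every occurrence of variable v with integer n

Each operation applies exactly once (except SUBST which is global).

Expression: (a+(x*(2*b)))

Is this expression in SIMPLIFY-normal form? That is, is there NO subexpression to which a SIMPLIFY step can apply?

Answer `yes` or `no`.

Expression: (a+(x*(2*b)))
Scanning for simplifiable subexpressions (pre-order)...
  at root: (a+(x*(2*b))) (not simplifiable)
  at R: (x*(2*b)) (not simplifiable)
  at RR: (2*b) (not simplifiable)
Result: no simplifiable subexpression found -> normal form.

Answer: yes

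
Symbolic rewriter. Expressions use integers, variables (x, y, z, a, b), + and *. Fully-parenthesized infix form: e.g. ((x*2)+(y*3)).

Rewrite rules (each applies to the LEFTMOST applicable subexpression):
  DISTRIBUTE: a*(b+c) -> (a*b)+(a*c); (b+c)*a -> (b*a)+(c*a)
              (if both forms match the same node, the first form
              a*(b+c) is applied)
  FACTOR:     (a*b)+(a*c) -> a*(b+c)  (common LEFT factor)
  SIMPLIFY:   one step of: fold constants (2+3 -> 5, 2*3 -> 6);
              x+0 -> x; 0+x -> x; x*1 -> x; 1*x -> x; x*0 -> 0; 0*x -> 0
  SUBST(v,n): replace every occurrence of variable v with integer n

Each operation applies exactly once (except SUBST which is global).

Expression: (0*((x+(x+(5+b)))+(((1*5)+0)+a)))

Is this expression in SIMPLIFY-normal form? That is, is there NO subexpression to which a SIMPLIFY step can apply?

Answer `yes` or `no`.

Expression: (0*((x+(x+(5+b)))+(((1*5)+0)+a)))
Scanning for simplifiable subexpressions (pre-order)...
  at root: (0*((x+(x+(5+b)))+(((1*5)+0)+a))) (SIMPLIFIABLE)
  at R: ((x+(x+(5+b)))+(((1*5)+0)+a)) (not simplifiable)
  at RL: (x+(x+(5+b))) (not simplifiable)
  at RLR: (x+(5+b)) (not simplifiable)
  at RLRR: (5+b) (not simplifiable)
  at RR: (((1*5)+0)+a) (not simplifiable)
  at RRL: ((1*5)+0) (SIMPLIFIABLE)
  at RRLL: (1*5) (SIMPLIFIABLE)
Found simplifiable subexpr at path root: (0*((x+(x+(5+b)))+(((1*5)+0)+a)))
One SIMPLIFY step would give: 0
-> NOT in normal form.

Answer: no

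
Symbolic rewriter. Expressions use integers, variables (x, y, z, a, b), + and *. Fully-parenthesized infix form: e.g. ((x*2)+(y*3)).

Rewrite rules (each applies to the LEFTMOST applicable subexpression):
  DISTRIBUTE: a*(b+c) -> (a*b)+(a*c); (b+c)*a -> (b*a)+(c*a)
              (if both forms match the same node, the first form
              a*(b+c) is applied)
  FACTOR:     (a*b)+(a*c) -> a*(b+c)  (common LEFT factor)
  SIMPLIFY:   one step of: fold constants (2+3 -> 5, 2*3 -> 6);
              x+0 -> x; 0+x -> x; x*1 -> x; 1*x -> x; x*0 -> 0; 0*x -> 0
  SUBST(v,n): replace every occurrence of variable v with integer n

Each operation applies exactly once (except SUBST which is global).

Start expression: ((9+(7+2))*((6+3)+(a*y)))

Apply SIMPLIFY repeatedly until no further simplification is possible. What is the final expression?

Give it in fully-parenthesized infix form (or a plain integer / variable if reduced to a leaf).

Answer: (18*(9+(a*y)))

Derivation:
Start: ((9+(7+2))*((6+3)+(a*y)))
Step 1: at LR: (7+2) -> 9; overall: ((9+(7+2))*((6+3)+(a*y))) -> ((9+9)*((6+3)+(a*y)))
Step 2: at L: (9+9) -> 18; overall: ((9+9)*((6+3)+(a*y))) -> (18*((6+3)+(a*y)))
Step 3: at RL: (6+3) -> 9; overall: (18*((6+3)+(a*y))) -> (18*(9+(a*y)))
Fixed point: (18*(9+(a*y)))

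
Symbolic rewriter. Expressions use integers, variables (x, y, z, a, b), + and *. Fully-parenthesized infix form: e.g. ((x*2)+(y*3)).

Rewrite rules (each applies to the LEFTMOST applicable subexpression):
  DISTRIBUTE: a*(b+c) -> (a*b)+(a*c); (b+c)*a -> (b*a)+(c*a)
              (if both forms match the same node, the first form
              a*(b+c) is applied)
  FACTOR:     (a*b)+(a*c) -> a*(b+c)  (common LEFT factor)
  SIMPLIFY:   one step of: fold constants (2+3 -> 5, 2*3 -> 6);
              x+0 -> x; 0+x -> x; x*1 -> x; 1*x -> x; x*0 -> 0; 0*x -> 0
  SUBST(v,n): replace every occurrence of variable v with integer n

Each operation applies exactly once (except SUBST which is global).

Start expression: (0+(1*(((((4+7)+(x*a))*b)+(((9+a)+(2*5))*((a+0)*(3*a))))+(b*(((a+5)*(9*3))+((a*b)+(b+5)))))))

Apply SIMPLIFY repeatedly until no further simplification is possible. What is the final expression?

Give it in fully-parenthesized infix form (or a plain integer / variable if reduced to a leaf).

Start: (0+(1*(((((4+7)+(x*a))*b)+(((9+a)+(2*5))*((a+0)*(3*a))))+(b*(((a+5)*(9*3))+((a*b)+(b+5)))))))
Step 1: at root: (0+(1*(((((4+7)+(x*a))*b)+(((9+a)+(2*5))*((a+0)*(3*a))))+(b*(((a+5)*(9*3))+((a*b)+(b+5))))))) -> (1*(((((4+7)+(x*a))*b)+(((9+a)+(2*5))*((a+0)*(3*a))))+(b*(((a+5)*(9*3))+((a*b)+(b+5)))))); overall: (0+(1*(((((4+7)+(x*a))*b)+(((9+a)+(2*5))*((a+0)*(3*a))))+(b*(((a+5)*(9*3))+((a*b)+(b+5))))))) -> (1*(((((4+7)+(x*a))*b)+(((9+a)+(2*5))*((a+0)*(3*a))))+(b*(((a+5)*(9*3))+((a*b)+(b+5))))))
Step 2: at root: (1*(((((4+7)+(x*a))*b)+(((9+a)+(2*5))*((a+0)*(3*a))))+(b*(((a+5)*(9*3))+((a*b)+(b+5)))))) -> (((((4+7)+(x*a))*b)+(((9+a)+(2*5))*((a+0)*(3*a))))+(b*(((a+5)*(9*3))+((a*b)+(b+5))))); overall: (1*(((((4+7)+(x*a))*b)+(((9+a)+(2*5))*((a+0)*(3*a))))+(b*(((a+5)*(9*3))+((a*b)+(b+5)))))) -> (((((4+7)+(x*a))*b)+(((9+a)+(2*5))*((a+0)*(3*a))))+(b*(((a+5)*(9*3))+((a*b)+(b+5)))))
Step 3: at LLLL: (4+7) -> 11; overall: (((((4+7)+(x*a))*b)+(((9+a)+(2*5))*((a+0)*(3*a))))+(b*(((a+5)*(9*3))+((a*b)+(b+5))))) -> ((((11+(x*a))*b)+(((9+a)+(2*5))*((a+0)*(3*a))))+(b*(((a+5)*(9*3))+((a*b)+(b+5)))))
Step 4: at LRLR: (2*5) -> 10; overall: ((((11+(x*a))*b)+(((9+a)+(2*5))*((a+0)*(3*a))))+(b*(((a+5)*(9*3))+((a*b)+(b+5))))) -> ((((11+(x*a))*b)+(((9+a)+10)*((a+0)*(3*a))))+(b*(((a+5)*(9*3))+((a*b)+(b+5)))))
Step 5: at LRRL: (a+0) -> a; overall: ((((11+(x*a))*b)+(((9+a)+10)*((a+0)*(3*a))))+(b*(((a+5)*(9*3))+((a*b)+(b+5))))) -> ((((11+(x*a))*b)+(((9+a)+10)*(a*(3*a))))+(b*(((a+5)*(9*3))+((a*b)+(b+5)))))
Step 6: at RRLR: (9*3) -> 27; overall: ((((11+(x*a))*b)+(((9+a)+10)*(a*(3*a))))+(b*(((a+5)*(9*3))+((a*b)+(b+5))))) -> ((((11+(x*a))*b)+(((9+a)+10)*(a*(3*a))))+(b*(((a+5)*27)+((a*b)+(b+5)))))
Fixed point: ((((11+(x*a))*b)+(((9+a)+10)*(a*(3*a))))+(b*(((a+5)*27)+((a*b)+(b+5)))))

Answer: ((((11+(x*a))*b)+(((9+a)+10)*(a*(3*a))))+(b*(((a+5)*27)+((a*b)+(b+5)))))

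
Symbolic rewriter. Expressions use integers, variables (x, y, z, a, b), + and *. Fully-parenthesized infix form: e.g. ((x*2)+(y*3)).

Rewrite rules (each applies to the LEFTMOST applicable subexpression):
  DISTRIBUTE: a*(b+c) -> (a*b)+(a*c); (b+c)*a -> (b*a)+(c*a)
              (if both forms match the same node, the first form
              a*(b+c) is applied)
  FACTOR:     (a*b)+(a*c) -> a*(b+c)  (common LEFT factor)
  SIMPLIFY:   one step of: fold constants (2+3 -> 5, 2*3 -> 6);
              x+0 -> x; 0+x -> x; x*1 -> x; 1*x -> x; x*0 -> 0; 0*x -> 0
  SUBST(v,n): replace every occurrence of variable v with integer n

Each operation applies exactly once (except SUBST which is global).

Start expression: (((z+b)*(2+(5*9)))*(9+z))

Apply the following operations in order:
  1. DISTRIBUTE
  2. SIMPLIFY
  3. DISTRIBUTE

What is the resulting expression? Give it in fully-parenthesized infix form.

Start: (((z+b)*(2+(5*9)))*(9+z))
Apply DISTRIBUTE at root (target: (((z+b)*(2+(5*9)))*(9+z))): (((z+b)*(2+(5*9)))*(9+z)) -> ((((z+b)*(2+(5*9)))*9)+(((z+b)*(2+(5*9)))*z))
Apply SIMPLIFY at LLRR (target: (5*9)): ((((z+b)*(2+(5*9)))*9)+(((z+b)*(2+(5*9)))*z)) -> ((((z+b)*(2+45))*9)+(((z+b)*(2+(5*9)))*z))
Apply DISTRIBUTE at LL (target: ((z+b)*(2+45))): ((((z+b)*(2+45))*9)+(((z+b)*(2+(5*9)))*z)) -> (((((z+b)*2)+((z+b)*45))*9)+(((z+b)*(2+(5*9)))*z))

Answer: (((((z+b)*2)+((z+b)*45))*9)+(((z+b)*(2+(5*9)))*z))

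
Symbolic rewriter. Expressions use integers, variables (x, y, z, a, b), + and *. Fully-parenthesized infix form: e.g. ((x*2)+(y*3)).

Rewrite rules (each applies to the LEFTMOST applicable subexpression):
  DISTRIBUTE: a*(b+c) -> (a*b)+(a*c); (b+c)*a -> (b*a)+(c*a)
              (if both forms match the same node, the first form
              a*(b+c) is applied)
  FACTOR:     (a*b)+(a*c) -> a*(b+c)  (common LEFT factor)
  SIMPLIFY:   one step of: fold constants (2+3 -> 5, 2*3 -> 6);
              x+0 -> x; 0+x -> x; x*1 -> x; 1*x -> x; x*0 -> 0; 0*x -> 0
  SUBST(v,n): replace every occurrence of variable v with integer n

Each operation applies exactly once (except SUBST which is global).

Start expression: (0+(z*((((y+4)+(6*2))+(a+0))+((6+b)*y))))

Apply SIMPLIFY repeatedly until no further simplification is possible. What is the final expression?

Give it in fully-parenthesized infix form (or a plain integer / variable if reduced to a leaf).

Start: (0+(z*((((y+4)+(6*2))+(a+0))+((6+b)*y))))
Step 1: at root: (0+(z*((((y+4)+(6*2))+(a+0))+((6+b)*y)))) -> (z*((((y+4)+(6*2))+(a+0))+((6+b)*y))); overall: (0+(z*((((y+4)+(6*2))+(a+0))+((6+b)*y)))) -> (z*((((y+4)+(6*2))+(a+0))+((6+b)*y)))
Step 2: at RLLR: (6*2) -> 12; overall: (z*((((y+4)+(6*2))+(a+0))+((6+b)*y))) -> (z*((((y+4)+12)+(a+0))+((6+b)*y)))
Step 3: at RLR: (a+0) -> a; overall: (z*((((y+4)+12)+(a+0))+((6+b)*y))) -> (z*((((y+4)+12)+a)+((6+b)*y)))
Fixed point: (z*((((y+4)+12)+a)+((6+b)*y)))

Answer: (z*((((y+4)+12)+a)+((6+b)*y)))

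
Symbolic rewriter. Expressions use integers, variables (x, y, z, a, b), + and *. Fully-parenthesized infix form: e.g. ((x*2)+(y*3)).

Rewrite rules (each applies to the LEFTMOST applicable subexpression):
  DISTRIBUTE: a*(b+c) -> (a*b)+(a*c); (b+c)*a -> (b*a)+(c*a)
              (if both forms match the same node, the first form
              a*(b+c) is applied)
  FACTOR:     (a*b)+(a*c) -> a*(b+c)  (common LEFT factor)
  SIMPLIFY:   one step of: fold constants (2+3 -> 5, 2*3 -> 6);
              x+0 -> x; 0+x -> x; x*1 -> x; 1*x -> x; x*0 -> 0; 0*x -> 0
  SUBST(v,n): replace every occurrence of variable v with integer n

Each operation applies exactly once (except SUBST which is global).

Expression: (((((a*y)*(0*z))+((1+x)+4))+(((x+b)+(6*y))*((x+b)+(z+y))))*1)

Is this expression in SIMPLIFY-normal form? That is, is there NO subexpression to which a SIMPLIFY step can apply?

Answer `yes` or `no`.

Answer: no

Derivation:
Expression: (((((a*y)*(0*z))+((1+x)+4))+(((x+b)+(6*y))*((x+b)+(z+y))))*1)
Scanning for simplifiable subexpressions (pre-order)...
  at root: (((((a*y)*(0*z))+((1+x)+4))+(((x+b)+(6*y))*((x+b)+(z+y))))*1) (SIMPLIFIABLE)
  at L: ((((a*y)*(0*z))+((1+x)+4))+(((x+b)+(6*y))*((x+b)+(z+y)))) (not simplifiable)
  at LL: (((a*y)*(0*z))+((1+x)+4)) (not simplifiable)
  at LLL: ((a*y)*(0*z)) (not simplifiable)
  at LLLL: (a*y) (not simplifiable)
  at LLLR: (0*z) (SIMPLIFIABLE)
  at LLR: ((1+x)+4) (not simplifiable)
  at LLRL: (1+x) (not simplifiable)
  at LR: (((x+b)+(6*y))*((x+b)+(z+y))) (not simplifiable)
  at LRL: ((x+b)+(6*y)) (not simplifiable)
  at LRLL: (x+b) (not simplifiable)
  at LRLR: (6*y) (not simplifiable)
  at LRR: ((x+b)+(z+y)) (not simplifiable)
  at LRRL: (x+b) (not simplifiable)
  at LRRR: (z+y) (not simplifiable)
Found simplifiable subexpr at path root: (((((a*y)*(0*z))+((1+x)+4))+(((x+b)+(6*y))*((x+b)+(z+y))))*1)
One SIMPLIFY step would give: ((((a*y)*(0*z))+((1+x)+4))+(((x+b)+(6*y))*((x+b)+(z+y))))
-> NOT in normal form.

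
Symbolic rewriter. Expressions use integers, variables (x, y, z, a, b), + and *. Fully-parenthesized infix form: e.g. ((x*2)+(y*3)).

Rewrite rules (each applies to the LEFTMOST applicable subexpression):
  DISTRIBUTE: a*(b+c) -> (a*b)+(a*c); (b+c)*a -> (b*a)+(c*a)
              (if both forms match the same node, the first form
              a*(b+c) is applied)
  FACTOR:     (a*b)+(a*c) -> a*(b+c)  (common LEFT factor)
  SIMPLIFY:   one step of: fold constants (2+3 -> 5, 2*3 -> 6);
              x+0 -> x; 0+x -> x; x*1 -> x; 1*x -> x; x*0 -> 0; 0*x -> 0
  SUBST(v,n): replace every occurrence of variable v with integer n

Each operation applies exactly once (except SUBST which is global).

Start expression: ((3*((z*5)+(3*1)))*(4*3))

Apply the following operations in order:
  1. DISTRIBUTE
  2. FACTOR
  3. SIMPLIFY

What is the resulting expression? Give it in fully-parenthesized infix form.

Start: ((3*((z*5)+(3*1)))*(4*3))
Apply DISTRIBUTE at L (target: (3*((z*5)+(3*1)))): ((3*((z*5)+(3*1)))*(4*3)) -> (((3*(z*5))+(3*(3*1)))*(4*3))
Apply FACTOR at L (target: ((3*(z*5))+(3*(3*1)))): (((3*(z*5))+(3*(3*1)))*(4*3)) -> ((3*((z*5)+(3*1)))*(4*3))
Apply SIMPLIFY at LRR (target: (3*1)): ((3*((z*5)+(3*1)))*(4*3)) -> ((3*((z*5)+3))*(4*3))

Answer: ((3*((z*5)+3))*(4*3))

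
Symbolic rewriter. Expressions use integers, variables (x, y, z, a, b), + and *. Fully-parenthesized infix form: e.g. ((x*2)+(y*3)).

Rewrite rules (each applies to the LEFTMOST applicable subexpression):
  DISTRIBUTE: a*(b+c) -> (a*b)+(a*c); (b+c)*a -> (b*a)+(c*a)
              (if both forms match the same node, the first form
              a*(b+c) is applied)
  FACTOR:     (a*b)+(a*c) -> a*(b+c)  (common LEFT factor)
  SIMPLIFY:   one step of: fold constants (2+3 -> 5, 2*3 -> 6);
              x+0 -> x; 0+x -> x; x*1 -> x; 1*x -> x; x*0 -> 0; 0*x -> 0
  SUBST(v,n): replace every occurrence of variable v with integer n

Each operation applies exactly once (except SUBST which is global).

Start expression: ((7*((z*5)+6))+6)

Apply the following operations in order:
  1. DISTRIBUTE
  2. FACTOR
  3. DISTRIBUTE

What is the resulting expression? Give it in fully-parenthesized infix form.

Start: ((7*((z*5)+6))+6)
Apply DISTRIBUTE at L (target: (7*((z*5)+6))): ((7*((z*5)+6))+6) -> (((7*(z*5))+(7*6))+6)
Apply FACTOR at L (target: ((7*(z*5))+(7*6))): (((7*(z*5))+(7*6))+6) -> ((7*((z*5)+6))+6)
Apply DISTRIBUTE at L (target: (7*((z*5)+6))): ((7*((z*5)+6))+6) -> (((7*(z*5))+(7*6))+6)

Answer: (((7*(z*5))+(7*6))+6)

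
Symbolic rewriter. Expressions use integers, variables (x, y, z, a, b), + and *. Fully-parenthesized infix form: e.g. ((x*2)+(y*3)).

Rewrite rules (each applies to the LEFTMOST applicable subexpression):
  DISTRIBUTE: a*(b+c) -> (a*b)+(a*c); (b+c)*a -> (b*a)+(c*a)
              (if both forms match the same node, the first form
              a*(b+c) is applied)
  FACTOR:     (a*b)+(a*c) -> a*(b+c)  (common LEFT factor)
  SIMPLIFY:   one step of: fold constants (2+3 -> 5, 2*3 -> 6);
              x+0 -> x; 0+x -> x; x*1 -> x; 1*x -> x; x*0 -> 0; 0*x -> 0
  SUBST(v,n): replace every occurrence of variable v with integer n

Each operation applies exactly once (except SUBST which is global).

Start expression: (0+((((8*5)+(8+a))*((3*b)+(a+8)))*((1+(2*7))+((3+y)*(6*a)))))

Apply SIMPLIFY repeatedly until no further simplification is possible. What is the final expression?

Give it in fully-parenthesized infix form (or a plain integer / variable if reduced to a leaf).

Start: (0+((((8*5)+(8+a))*((3*b)+(a+8)))*((1+(2*7))+((3+y)*(6*a)))))
Step 1: at root: (0+((((8*5)+(8+a))*((3*b)+(a+8)))*((1+(2*7))+((3+y)*(6*a))))) -> ((((8*5)+(8+a))*((3*b)+(a+8)))*((1+(2*7))+((3+y)*(6*a)))); overall: (0+((((8*5)+(8+a))*((3*b)+(a+8)))*((1+(2*7))+((3+y)*(6*a))))) -> ((((8*5)+(8+a))*((3*b)+(a+8)))*((1+(2*7))+((3+y)*(6*a))))
Step 2: at LLL: (8*5) -> 40; overall: ((((8*5)+(8+a))*((3*b)+(a+8)))*((1+(2*7))+((3+y)*(6*a)))) -> (((40+(8+a))*((3*b)+(a+8)))*((1+(2*7))+((3+y)*(6*a))))
Step 3: at RLR: (2*7) -> 14; overall: (((40+(8+a))*((3*b)+(a+8)))*((1+(2*7))+((3+y)*(6*a)))) -> (((40+(8+a))*((3*b)+(a+8)))*((1+14)+((3+y)*(6*a))))
Step 4: at RL: (1+14) -> 15; overall: (((40+(8+a))*((3*b)+(a+8)))*((1+14)+((3+y)*(6*a)))) -> (((40+(8+a))*((3*b)+(a+8)))*(15+((3+y)*(6*a))))
Fixed point: (((40+(8+a))*((3*b)+(a+8)))*(15+((3+y)*(6*a))))

Answer: (((40+(8+a))*((3*b)+(a+8)))*(15+((3+y)*(6*a))))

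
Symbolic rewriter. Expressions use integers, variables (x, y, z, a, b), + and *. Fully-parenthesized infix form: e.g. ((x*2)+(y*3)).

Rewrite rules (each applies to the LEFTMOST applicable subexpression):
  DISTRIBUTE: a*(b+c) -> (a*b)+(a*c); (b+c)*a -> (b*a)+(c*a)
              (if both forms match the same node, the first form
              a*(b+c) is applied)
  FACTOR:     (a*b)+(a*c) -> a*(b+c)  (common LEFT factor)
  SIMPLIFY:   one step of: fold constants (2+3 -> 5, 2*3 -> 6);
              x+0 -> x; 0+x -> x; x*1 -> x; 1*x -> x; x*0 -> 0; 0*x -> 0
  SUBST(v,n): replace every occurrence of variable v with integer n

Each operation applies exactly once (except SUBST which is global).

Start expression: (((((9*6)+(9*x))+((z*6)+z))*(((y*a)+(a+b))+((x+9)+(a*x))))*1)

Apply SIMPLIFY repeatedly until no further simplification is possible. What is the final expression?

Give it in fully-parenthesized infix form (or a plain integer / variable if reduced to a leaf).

Answer: (((54+(9*x))+((z*6)+z))*(((y*a)+(a+b))+((x+9)+(a*x))))

Derivation:
Start: (((((9*6)+(9*x))+((z*6)+z))*(((y*a)+(a+b))+((x+9)+(a*x))))*1)
Step 1: at root: (((((9*6)+(9*x))+((z*6)+z))*(((y*a)+(a+b))+((x+9)+(a*x))))*1) -> ((((9*6)+(9*x))+((z*6)+z))*(((y*a)+(a+b))+((x+9)+(a*x)))); overall: (((((9*6)+(9*x))+((z*6)+z))*(((y*a)+(a+b))+((x+9)+(a*x))))*1) -> ((((9*6)+(9*x))+((z*6)+z))*(((y*a)+(a+b))+((x+9)+(a*x))))
Step 2: at LLL: (9*6) -> 54; overall: ((((9*6)+(9*x))+((z*6)+z))*(((y*a)+(a+b))+((x+9)+(a*x)))) -> (((54+(9*x))+((z*6)+z))*(((y*a)+(a+b))+((x+9)+(a*x))))
Fixed point: (((54+(9*x))+((z*6)+z))*(((y*a)+(a+b))+((x+9)+(a*x))))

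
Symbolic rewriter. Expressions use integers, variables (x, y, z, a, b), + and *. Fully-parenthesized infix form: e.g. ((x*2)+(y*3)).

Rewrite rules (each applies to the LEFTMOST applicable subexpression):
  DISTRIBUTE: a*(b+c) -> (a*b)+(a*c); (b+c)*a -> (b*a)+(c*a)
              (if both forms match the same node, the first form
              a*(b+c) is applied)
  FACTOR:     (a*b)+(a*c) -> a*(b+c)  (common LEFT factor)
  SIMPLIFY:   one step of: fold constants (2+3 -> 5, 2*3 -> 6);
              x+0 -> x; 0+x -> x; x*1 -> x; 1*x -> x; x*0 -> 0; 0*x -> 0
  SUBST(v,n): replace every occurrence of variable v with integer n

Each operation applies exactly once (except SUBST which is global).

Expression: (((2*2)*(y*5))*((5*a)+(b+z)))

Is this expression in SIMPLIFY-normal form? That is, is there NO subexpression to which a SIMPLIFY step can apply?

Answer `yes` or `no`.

Answer: no

Derivation:
Expression: (((2*2)*(y*5))*((5*a)+(b+z)))
Scanning for simplifiable subexpressions (pre-order)...
  at root: (((2*2)*(y*5))*((5*a)+(b+z))) (not simplifiable)
  at L: ((2*2)*(y*5)) (not simplifiable)
  at LL: (2*2) (SIMPLIFIABLE)
  at LR: (y*5) (not simplifiable)
  at R: ((5*a)+(b+z)) (not simplifiable)
  at RL: (5*a) (not simplifiable)
  at RR: (b+z) (not simplifiable)
Found simplifiable subexpr at path LL: (2*2)
One SIMPLIFY step would give: ((4*(y*5))*((5*a)+(b+z)))
-> NOT in normal form.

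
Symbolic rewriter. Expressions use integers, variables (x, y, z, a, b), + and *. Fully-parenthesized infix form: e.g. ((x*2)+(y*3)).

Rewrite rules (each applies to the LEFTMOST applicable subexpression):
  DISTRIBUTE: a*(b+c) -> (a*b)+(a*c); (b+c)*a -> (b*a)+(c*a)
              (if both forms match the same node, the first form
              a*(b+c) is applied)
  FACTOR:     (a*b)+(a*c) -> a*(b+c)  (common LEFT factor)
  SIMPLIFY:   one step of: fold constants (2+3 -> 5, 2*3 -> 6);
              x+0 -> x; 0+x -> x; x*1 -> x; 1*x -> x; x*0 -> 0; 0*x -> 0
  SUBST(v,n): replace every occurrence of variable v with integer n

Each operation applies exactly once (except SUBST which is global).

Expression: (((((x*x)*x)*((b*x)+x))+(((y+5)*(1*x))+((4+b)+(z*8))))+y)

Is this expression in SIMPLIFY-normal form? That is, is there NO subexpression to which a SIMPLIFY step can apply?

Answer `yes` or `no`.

Expression: (((((x*x)*x)*((b*x)+x))+(((y+5)*(1*x))+((4+b)+(z*8))))+y)
Scanning for simplifiable subexpressions (pre-order)...
  at root: (((((x*x)*x)*((b*x)+x))+(((y+5)*(1*x))+((4+b)+(z*8))))+y) (not simplifiable)
  at L: ((((x*x)*x)*((b*x)+x))+(((y+5)*(1*x))+((4+b)+(z*8)))) (not simplifiable)
  at LL: (((x*x)*x)*((b*x)+x)) (not simplifiable)
  at LLL: ((x*x)*x) (not simplifiable)
  at LLLL: (x*x) (not simplifiable)
  at LLR: ((b*x)+x) (not simplifiable)
  at LLRL: (b*x) (not simplifiable)
  at LR: (((y+5)*(1*x))+((4+b)+(z*8))) (not simplifiable)
  at LRL: ((y+5)*(1*x)) (not simplifiable)
  at LRLL: (y+5) (not simplifiable)
  at LRLR: (1*x) (SIMPLIFIABLE)
  at LRR: ((4+b)+(z*8)) (not simplifiable)
  at LRRL: (4+b) (not simplifiable)
  at LRRR: (z*8) (not simplifiable)
Found simplifiable subexpr at path LRLR: (1*x)
One SIMPLIFY step would give: (((((x*x)*x)*((b*x)+x))+(((y+5)*x)+((4+b)+(z*8))))+y)
-> NOT in normal form.

Answer: no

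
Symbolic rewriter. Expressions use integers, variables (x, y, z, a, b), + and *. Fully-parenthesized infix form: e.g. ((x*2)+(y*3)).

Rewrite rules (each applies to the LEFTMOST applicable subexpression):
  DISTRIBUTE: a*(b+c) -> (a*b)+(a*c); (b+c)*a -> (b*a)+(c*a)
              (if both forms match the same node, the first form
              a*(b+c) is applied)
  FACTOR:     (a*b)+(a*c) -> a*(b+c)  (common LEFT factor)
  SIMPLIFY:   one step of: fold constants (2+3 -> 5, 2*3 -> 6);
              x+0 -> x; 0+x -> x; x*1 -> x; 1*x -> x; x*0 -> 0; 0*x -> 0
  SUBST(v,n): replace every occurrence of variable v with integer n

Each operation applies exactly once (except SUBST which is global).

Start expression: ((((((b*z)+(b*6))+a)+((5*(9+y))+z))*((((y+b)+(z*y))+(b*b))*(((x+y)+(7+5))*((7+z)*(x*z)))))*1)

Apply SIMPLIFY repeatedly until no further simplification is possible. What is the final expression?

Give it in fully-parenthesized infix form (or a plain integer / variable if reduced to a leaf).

Answer: (((((b*z)+(b*6))+a)+((5*(9+y))+z))*((((y+b)+(z*y))+(b*b))*(((x+y)+12)*((7+z)*(x*z)))))

Derivation:
Start: ((((((b*z)+(b*6))+a)+((5*(9+y))+z))*((((y+b)+(z*y))+(b*b))*(((x+y)+(7+5))*((7+z)*(x*z)))))*1)
Step 1: at root: ((((((b*z)+(b*6))+a)+((5*(9+y))+z))*((((y+b)+(z*y))+(b*b))*(((x+y)+(7+5))*((7+z)*(x*z)))))*1) -> (((((b*z)+(b*6))+a)+((5*(9+y))+z))*((((y+b)+(z*y))+(b*b))*(((x+y)+(7+5))*((7+z)*(x*z))))); overall: ((((((b*z)+(b*6))+a)+((5*(9+y))+z))*((((y+b)+(z*y))+(b*b))*(((x+y)+(7+5))*((7+z)*(x*z)))))*1) -> (((((b*z)+(b*6))+a)+((5*(9+y))+z))*((((y+b)+(z*y))+(b*b))*(((x+y)+(7+5))*((7+z)*(x*z)))))
Step 2: at RRLR: (7+5) -> 12; overall: (((((b*z)+(b*6))+a)+((5*(9+y))+z))*((((y+b)+(z*y))+(b*b))*(((x+y)+(7+5))*((7+z)*(x*z))))) -> (((((b*z)+(b*6))+a)+((5*(9+y))+z))*((((y+b)+(z*y))+(b*b))*(((x+y)+12)*((7+z)*(x*z)))))
Fixed point: (((((b*z)+(b*6))+a)+((5*(9+y))+z))*((((y+b)+(z*y))+(b*b))*(((x+y)+12)*((7+z)*(x*z)))))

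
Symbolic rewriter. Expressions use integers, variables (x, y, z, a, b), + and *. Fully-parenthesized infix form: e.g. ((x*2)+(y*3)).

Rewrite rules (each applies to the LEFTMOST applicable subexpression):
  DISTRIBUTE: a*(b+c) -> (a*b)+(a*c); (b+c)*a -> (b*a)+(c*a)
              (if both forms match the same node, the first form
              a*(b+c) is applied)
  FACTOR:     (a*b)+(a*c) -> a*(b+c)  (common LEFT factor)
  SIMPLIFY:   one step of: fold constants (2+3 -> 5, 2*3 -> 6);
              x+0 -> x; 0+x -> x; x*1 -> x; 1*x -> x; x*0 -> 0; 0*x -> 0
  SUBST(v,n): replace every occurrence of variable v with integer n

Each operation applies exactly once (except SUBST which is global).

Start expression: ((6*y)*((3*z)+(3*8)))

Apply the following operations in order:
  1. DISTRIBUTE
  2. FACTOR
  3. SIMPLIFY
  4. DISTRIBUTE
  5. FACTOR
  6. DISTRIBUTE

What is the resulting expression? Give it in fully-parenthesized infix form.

Answer: (((6*y)*(3*z))+((6*y)*24))

Derivation:
Start: ((6*y)*((3*z)+(3*8)))
Apply DISTRIBUTE at root (target: ((6*y)*((3*z)+(3*8)))): ((6*y)*((3*z)+(3*8))) -> (((6*y)*(3*z))+((6*y)*(3*8)))
Apply FACTOR at root (target: (((6*y)*(3*z))+((6*y)*(3*8)))): (((6*y)*(3*z))+((6*y)*(3*8))) -> ((6*y)*((3*z)+(3*8)))
Apply SIMPLIFY at RR (target: (3*8)): ((6*y)*((3*z)+(3*8))) -> ((6*y)*((3*z)+24))
Apply DISTRIBUTE at root (target: ((6*y)*((3*z)+24))): ((6*y)*((3*z)+24)) -> (((6*y)*(3*z))+((6*y)*24))
Apply FACTOR at root (target: (((6*y)*(3*z))+((6*y)*24))): (((6*y)*(3*z))+((6*y)*24)) -> ((6*y)*((3*z)+24))
Apply DISTRIBUTE at root (target: ((6*y)*((3*z)+24))): ((6*y)*((3*z)+24)) -> (((6*y)*(3*z))+((6*y)*24))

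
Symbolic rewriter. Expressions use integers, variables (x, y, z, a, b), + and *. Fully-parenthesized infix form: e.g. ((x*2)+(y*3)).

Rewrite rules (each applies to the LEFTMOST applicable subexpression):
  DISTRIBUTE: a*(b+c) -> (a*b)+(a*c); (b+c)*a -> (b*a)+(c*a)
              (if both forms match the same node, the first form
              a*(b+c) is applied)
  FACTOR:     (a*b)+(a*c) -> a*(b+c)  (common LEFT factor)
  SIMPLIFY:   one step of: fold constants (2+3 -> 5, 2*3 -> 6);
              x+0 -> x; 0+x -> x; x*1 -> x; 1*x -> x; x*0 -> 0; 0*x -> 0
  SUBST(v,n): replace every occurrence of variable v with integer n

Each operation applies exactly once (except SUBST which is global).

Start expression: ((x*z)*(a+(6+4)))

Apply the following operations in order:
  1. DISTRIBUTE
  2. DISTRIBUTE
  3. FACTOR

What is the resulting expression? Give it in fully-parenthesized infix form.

Start: ((x*z)*(a+(6+4)))
Apply DISTRIBUTE at root (target: ((x*z)*(a+(6+4)))): ((x*z)*(a+(6+4))) -> (((x*z)*a)+((x*z)*(6+4)))
Apply DISTRIBUTE at R (target: ((x*z)*(6+4))): (((x*z)*a)+((x*z)*(6+4))) -> (((x*z)*a)+(((x*z)*6)+((x*z)*4)))
Apply FACTOR at R (target: (((x*z)*6)+((x*z)*4))): (((x*z)*a)+(((x*z)*6)+((x*z)*4))) -> (((x*z)*a)+((x*z)*(6+4)))

Answer: (((x*z)*a)+((x*z)*(6+4)))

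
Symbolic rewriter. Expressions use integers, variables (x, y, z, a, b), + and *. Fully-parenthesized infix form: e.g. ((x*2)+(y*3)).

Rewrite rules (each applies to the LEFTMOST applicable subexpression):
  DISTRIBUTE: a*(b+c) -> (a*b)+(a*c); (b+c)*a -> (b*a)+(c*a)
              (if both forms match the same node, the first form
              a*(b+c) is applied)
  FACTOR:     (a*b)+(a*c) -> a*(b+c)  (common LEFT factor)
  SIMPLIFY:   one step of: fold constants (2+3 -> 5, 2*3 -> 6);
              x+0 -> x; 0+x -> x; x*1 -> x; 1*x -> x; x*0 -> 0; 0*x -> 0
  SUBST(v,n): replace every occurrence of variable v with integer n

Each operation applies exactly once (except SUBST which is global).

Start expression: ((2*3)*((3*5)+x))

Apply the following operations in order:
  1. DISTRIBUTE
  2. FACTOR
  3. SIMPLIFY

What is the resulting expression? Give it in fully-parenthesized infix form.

Start: ((2*3)*((3*5)+x))
Apply DISTRIBUTE at root (target: ((2*3)*((3*5)+x))): ((2*3)*((3*5)+x)) -> (((2*3)*(3*5))+((2*3)*x))
Apply FACTOR at root (target: (((2*3)*(3*5))+((2*3)*x))): (((2*3)*(3*5))+((2*3)*x)) -> ((2*3)*((3*5)+x))
Apply SIMPLIFY at L (target: (2*3)): ((2*3)*((3*5)+x)) -> (6*((3*5)+x))

Answer: (6*((3*5)+x))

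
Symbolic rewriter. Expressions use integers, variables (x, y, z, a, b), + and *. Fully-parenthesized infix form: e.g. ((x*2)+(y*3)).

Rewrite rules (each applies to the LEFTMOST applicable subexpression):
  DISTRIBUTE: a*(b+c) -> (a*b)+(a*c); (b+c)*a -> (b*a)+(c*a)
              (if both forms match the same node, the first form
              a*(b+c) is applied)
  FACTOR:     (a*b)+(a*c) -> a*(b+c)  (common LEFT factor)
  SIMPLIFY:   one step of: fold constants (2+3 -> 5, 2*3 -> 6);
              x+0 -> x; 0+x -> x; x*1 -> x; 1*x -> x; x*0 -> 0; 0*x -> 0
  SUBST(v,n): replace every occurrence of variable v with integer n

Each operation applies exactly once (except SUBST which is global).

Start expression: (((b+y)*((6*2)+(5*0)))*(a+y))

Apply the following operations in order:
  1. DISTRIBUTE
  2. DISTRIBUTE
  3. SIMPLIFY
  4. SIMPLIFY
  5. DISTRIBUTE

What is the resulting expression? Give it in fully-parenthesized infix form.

Answer: (((((b+y)*12)*a)+(((b+y)*0)*a))+(((b+y)*((6*2)+(5*0)))*y))

Derivation:
Start: (((b+y)*((6*2)+(5*0)))*(a+y))
Apply DISTRIBUTE at root (target: (((b+y)*((6*2)+(5*0)))*(a+y))): (((b+y)*((6*2)+(5*0)))*(a+y)) -> ((((b+y)*((6*2)+(5*0)))*a)+(((b+y)*((6*2)+(5*0)))*y))
Apply DISTRIBUTE at LL (target: ((b+y)*((6*2)+(5*0)))): ((((b+y)*((6*2)+(5*0)))*a)+(((b+y)*((6*2)+(5*0)))*y)) -> (((((b+y)*(6*2))+((b+y)*(5*0)))*a)+(((b+y)*((6*2)+(5*0)))*y))
Apply SIMPLIFY at LLLR (target: (6*2)): (((((b+y)*(6*2))+((b+y)*(5*0)))*a)+(((b+y)*((6*2)+(5*0)))*y)) -> (((((b+y)*12)+((b+y)*(5*0)))*a)+(((b+y)*((6*2)+(5*0)))*y))
Apply SIMPLIFY at LLRR (target: (5*0)): (((((b+y)*12)+((b+y)*(5*0)))*a)+(((b+y)*((6*2)+(5*0)))*y)) -> (((((b+y)*12)+((b+y)*0))*a)+(((b+y)*((6*2)+(5*0)))*y))
Apply DISTRIBUTE at L (target: ((((b+y)*12)+((b+y)*0))*a)): (((((b+y)*12)+((b+y)*0))*a)+(((b+y)*((6*2)+(5*0)))*y)) -> (((((b+y)*12)*a)+(((b+y)*0)*a))+(((b+y)*((6*2)+(5*0)))*y))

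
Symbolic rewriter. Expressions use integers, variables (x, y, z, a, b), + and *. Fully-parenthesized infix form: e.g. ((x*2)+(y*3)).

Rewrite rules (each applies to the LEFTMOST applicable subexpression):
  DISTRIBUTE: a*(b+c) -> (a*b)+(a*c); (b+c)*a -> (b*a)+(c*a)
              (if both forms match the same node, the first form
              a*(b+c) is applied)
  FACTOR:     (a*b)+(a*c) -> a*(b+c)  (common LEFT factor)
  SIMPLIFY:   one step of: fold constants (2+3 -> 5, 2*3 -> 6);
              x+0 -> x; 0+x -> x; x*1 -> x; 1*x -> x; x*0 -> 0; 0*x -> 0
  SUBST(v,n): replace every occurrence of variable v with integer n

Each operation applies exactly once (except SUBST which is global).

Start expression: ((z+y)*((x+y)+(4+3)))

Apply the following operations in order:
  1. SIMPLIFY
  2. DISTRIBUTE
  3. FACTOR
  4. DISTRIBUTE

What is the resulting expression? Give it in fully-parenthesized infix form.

Answer: (((z+y)*(x+y))+((z+y)*7))

Derivation:
Start: ((z+y)*((x+y)+(4+3)))
Apply SIMPLIFY at RR (target: (4+3)): ((z+y)*((x+y)+(4+3))) -> ((z+y)*((x+y)+7))
Apply DISTRIBUTE at root (target: ((z+y)*((x+y)+7))): ((z+y)*((x+y)+7)) -> (((z+y)*(x+y))+((z+y)*7))
Apply FACTOR at root (target: (((z+y)*(x+y))+((z+y)*7))): (((z+y)*(x+y))+((z+y)*7)) -> ((z+y)*((x+y)+7))
Apply DISTRIBUTE at root (target: ((z+y)*((x+y)+7))): ((z+y)*((x+y)+7)) -> (((z+y)*(x+y))+((z+y)*7))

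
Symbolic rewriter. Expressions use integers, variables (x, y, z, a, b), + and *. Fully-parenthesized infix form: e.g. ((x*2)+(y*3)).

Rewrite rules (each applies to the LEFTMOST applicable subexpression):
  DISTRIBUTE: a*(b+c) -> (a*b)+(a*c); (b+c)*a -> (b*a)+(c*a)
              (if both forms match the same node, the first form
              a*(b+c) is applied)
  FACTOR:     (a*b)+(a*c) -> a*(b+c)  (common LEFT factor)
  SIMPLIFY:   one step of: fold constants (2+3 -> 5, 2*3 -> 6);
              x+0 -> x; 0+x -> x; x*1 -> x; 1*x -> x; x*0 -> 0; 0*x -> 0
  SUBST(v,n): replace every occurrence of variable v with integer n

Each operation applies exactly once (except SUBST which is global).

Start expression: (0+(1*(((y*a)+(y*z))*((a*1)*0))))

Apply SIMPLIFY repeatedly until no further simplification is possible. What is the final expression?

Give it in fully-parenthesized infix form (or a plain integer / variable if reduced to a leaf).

Answer: 0

Derivation:
Start: (0+(1*(((y*a)+(y*z))*((a*1)*0))))
Step 1: at root: (0+(1*(((y*a)+(y*z))*((a*1)*0)))) -> (1*(((y*a)+(y*z))*((a*1)*0))); overall: (0+(1*(((y*a)+(y*z))*((a*1)*0)))) -> (1*(((y*a)+(y*z))*((a*1)*0)))
Step 2: at root: (1*(((y*a)+(y*z))*((a*1)*0))) -> (((y*a)+(y*z))*((a*1)*0)); overall: (1*(((y*a)+(y*z))*((a*1)*0))) -> (((y*a)+(y*z))*((a*1)*0))
Step 3: at R: ((a*1)*0) -> 0; overall: (((y*a)+(y*z))*((a*1)*0)) -> (((y*a)+(y*z))*0)
Step 4: at root: (((y*a)+(y*z))*0) -> 0; overall: (((y*a)+(y*z))*0) -> 0
Fixed point: 0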